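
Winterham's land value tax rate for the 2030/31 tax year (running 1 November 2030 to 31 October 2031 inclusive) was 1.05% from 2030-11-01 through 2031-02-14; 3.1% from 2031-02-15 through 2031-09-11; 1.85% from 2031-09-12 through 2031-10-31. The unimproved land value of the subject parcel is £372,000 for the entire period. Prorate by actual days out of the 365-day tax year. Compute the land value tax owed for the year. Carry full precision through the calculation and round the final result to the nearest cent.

2030-11-01 to 2031-02-14: 106 days at 1.05% → £372,000 × 1.05% × 106/365 = £1,134.3452
2031-02-15 to 2031-09-11: 209 days at 3.1% → £372,000 × 3.1% × 209/365 = £6,603.2548
2031-09-12 to 2031-10-31: 50 days at 1.85% → £372,000 × 1.85% × 50/365 = £942.7397
Total = £8,680.3397

£8,680.34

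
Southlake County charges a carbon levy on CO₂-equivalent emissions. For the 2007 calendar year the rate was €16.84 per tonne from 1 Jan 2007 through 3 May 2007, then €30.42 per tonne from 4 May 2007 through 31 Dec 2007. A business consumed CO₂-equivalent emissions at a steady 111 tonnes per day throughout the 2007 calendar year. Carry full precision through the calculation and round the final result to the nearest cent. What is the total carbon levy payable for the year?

€1,047,058.56

1 Jan – 3 May 2007: 123 days × 111 tonnes/day = 13,653 tonnes at €16.84/tonne → €229,916.52
4 May – 31 Dec 2007: 242 days × 111 tonnes/day = 26,862 tonnes at €30.42/tonne → €817,142.04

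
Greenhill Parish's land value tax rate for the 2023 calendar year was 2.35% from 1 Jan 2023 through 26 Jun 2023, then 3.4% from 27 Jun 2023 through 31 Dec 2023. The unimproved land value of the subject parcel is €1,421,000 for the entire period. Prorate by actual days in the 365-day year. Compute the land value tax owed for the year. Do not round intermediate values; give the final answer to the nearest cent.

€41,078.58

1 Jan – 26 Jun 2023: 177 days at 2.35% → €1,421,000 × 2.35% × 177/365 = €16,193.5603
27 Jun – 31 Dec 2023: 188 days at 3.4% → €1,421,000 × 3.4% × 188/365 = €24,885.0192
Total = €41,078.5795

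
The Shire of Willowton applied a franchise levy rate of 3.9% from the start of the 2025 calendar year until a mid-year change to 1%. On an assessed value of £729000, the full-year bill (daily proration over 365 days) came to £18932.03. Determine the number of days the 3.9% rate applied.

Let d = days at the first rate; then 365 − d days at the second rate.
£729000 × [3.9%·d + 1%·(365−d)] / 365 = £18932.03
Solving gives d = 201, so the new rate took effect on July 21, 2025.

201 days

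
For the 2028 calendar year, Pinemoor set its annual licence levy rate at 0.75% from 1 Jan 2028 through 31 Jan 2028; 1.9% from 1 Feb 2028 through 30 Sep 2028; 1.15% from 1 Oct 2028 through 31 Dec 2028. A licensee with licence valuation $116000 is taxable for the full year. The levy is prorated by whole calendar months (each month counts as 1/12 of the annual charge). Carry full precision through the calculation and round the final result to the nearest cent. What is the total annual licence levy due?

1 Jan – 31 Jan 2028: 1 month at 0.75% → $116000 × 0.75% × 1/12 = $72.5000
1 Feb – 30 Sep 2028: 8 months at 1.9% → $116000 × 1.9% × 8/12 = $1469.3333
1 Oct – 31 Dec 2028: 3 months at 1.15% → $116000 × 1.15% × 3/12 = $333.5000
Total = $1875.3333

$1875.33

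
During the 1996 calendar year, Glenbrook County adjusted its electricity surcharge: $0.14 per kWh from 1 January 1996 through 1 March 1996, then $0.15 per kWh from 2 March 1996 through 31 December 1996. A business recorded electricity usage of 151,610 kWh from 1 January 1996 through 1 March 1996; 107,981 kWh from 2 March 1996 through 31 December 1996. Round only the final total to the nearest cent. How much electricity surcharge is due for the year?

1 January – 1 March 1996: 151,610 kWh at $0.14/kWh → $21225.40
2 March – 31 December 1996: 107,981 kWh at $0.15/kWh → $16197.15

$37422.55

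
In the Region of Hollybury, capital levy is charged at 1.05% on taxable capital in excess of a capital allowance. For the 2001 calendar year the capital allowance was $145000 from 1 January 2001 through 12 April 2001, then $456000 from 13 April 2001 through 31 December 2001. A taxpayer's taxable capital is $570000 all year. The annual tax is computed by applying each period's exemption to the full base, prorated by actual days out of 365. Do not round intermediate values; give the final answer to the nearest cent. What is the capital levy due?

$2109.55

1 January – 12 April 2001: 102 days, exemption $145000 → ($570000 − $145000) × 1.05% × 102/365 = $1247.0548
13 April – 31 December 2001: 263 days, exemption $456000 → ($570000 − $456000) × 1.05% × 263/365 = $862.4959
Total = $2109.5507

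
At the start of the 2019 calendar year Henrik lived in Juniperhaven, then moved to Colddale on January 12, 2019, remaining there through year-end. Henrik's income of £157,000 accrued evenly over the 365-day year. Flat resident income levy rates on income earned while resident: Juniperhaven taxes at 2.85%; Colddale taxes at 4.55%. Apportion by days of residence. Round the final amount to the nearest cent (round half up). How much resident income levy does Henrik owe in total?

Juniperhaven, January 1 – January 11, 2019: 11 days → £157,000 × 2.85% × 11/365 = £134.8479
Colddale, January 12 – December 31, 2019: 354 days → £157,000 × 4.55% × 354/365 = £6,928.2164
Total = £7,063.0644

£7,063.06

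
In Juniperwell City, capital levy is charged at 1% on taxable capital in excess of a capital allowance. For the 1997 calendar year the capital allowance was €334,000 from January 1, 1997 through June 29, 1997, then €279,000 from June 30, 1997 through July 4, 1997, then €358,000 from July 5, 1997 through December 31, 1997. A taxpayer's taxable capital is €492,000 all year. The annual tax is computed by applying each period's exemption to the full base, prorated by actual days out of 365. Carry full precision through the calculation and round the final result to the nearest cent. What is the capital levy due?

January 1 – June 29, 1997: 180 days, exemption €334,000 → (€492,000 − €334,000) × 1% × 180/365 = €779.1781
June 30 – July 4, 1997: 5 days, exemption €279,000 → (€492,000 − €279,000) × 1% × 5/365 = €29.1781
July 5 – December 31, 1997: 180 days, exemption €358,000 → (€492,000 − €358,000) × 1% × 180/365 = €660.8219
Total = €1,469.1781

€1,469.18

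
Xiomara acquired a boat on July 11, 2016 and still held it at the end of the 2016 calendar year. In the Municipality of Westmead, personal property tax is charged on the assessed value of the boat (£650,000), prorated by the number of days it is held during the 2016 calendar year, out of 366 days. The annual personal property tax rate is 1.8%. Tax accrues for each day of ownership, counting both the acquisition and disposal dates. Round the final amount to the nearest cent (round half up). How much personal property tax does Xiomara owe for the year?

£5,562.30

Days held (July 11 – December 31, 2016): 174 out of 366
Tax = £650,000 × 1.8% × 174/366 = £5,562.2951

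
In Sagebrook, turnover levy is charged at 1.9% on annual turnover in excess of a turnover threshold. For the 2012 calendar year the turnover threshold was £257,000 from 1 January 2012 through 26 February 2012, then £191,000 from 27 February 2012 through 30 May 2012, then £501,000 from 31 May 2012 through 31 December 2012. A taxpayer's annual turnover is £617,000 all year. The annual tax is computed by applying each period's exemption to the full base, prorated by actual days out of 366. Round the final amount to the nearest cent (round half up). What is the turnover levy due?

£4,438.73

1 January – 26 February 2012: 57 days, exemption £257,000 → (£617,000 − £257,000) × 1.9% × 57/366 = £1,065.2459
27 February – 30 May 2012: 94 days, exemption £191,000 → (£617,000 − £191,000) × 1.9% × 94/366 = £2,078.7869
31 May – 31 December 2012: 215 days, exemption £501,000 → (£617,000 − £501,000) × 1.9% × 215/366 = £1,294.6995
Total = £4,438.7322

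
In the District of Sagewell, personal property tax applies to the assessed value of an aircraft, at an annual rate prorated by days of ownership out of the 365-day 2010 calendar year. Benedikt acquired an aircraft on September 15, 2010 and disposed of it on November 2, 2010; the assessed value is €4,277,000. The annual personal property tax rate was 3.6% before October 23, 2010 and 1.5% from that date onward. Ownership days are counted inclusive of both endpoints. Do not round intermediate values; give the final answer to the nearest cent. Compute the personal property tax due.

€17,963.40

September 15 – October 22, 2010: 38 days at 3.6% → €4,277,000 × 3.6% × 38/365 = €16,029.9616
October 23 – November 2, 2010: 11 days at 1.5% → €4,277,000 × 1.5% × 11/365 = €1,933.4384
Total = €17,963.4000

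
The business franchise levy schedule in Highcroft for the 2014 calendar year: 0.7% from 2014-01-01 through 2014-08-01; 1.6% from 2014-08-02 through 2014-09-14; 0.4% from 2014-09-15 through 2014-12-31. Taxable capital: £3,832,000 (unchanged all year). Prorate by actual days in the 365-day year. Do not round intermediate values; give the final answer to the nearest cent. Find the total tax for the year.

£27,579.90

2014-01-01 to 2014-08-01: 213 days at 0.7% → £3,832,000 × 0.7% × 213/365 = £15,653.4575
2014-08-02 to 2014-09-14: 44 days at 1.6% → £3,832,000 × 1.6% × 44/365 = £7,391.0356
2014-09-15 to 2014-12-31: 108 days at 0.4% → £3,832,000 × 0.4% × 108/365 = £4,535.4082
Total = £27,579.9014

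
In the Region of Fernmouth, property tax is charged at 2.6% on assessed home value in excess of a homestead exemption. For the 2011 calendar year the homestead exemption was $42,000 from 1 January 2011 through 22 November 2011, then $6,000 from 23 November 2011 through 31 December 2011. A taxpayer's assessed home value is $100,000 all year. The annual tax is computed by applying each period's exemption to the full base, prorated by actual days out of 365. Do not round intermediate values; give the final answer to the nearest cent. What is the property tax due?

$1,608.01

1 January – 22 November 2011: 326 days, exemption $42,000 → ($100,000 − $42,000) × 2.6% × 326/365 = $1,346.8712
23 November – 31 December 2011: 39 days, exemption $6,000 → ($100,000 − $6,000) × 2.6% × 39/365 = $261.1397
Total = $1,608.0110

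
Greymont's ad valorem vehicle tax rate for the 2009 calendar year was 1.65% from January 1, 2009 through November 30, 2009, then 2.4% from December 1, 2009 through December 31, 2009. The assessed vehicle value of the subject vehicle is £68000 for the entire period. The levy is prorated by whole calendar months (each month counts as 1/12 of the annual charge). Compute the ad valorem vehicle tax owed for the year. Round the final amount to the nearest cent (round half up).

£1164.50

January 1 – November 30, 2009: 11 months at 1.65% → £68000 × 1.65% × 11/12 = £1028.5000
December 1 – December 31, 2009: 1 month at 2.4% → £68000 × 2.4% × 1/12 = £136.0000
Total = £1164.5000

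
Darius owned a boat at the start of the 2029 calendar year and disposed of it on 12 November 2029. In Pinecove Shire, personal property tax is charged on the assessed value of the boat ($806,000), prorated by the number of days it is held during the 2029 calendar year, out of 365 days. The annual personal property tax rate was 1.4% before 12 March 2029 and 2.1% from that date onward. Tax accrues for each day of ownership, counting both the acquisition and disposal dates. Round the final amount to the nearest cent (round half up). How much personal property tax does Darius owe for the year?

1 January – 11 March 2029: 70 days at 1.4% → $806,000 × 1.4% × 70/365 = $2,164.0548
12 March – 12 November 2029: 246 days at 2.1% → $806,000 × 2.1% × 246/365 = $11,407.6603
Total = $13,571.7151

$13,571.72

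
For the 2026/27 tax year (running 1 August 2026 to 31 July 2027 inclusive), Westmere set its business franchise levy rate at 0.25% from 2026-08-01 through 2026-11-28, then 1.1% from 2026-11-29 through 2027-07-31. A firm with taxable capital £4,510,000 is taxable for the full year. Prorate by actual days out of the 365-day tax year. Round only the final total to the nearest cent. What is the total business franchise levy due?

£37,006.71

2026-08-01 to 2026-11-28: 120 days at 0.25% → £4,510,000 × 0.25% × 120/365 = £3,706.8493
2026-11-29 to 2027-07-31: 245 days at 1.1% → £4,510,000 × 1.1% × 245/365 = £33,299.8630
Total = £37,006.7123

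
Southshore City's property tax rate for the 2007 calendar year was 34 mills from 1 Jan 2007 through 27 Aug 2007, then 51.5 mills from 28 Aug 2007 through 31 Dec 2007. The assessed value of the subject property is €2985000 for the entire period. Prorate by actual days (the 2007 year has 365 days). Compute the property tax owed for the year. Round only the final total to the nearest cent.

1 Jan – 27 Aug 2007: 239 days at 34 mills → €2985000 × 3.4% × 239/365 = €66455.0959
28 Aug – 31 Dec 2007: 126 days at 51.5 mills → €2985000 × 5.15% × 126/365 = €53067.5753
Total = €119522.6712

€119522.67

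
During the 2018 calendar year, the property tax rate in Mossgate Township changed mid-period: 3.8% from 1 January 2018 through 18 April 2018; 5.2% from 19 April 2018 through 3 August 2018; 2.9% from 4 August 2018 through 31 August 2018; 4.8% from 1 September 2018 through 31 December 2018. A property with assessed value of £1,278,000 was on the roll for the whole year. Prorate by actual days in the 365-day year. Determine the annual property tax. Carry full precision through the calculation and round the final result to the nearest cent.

£57,198.38

1 January – 18 April 2018: 108 days at 3.8% → £1,278,000 × 3.8% × 108/365 = £14,369.6219
19 April – 3 August 2018: 107 days at 5.2% → £1,278,000 × 5.2% × 107/365 = £19,481.6219
4 August – 31 August 2018: 28 days at 2.9% → £1,278,000 × 2.9% × 28/365 = £2,843.1123
1 September – 31 December 2018: 122 days at 4.8% → £1,278,000 × 4.8% × 122/365 = £20,504.0219
Total = £57,198.3781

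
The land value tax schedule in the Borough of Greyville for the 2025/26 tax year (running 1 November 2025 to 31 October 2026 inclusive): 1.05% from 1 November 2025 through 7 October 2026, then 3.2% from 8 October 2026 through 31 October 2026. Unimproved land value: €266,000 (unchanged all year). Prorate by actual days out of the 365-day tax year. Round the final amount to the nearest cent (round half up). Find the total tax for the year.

1 November 2025 – 7 October 2026: 341 days at 1.05% → €266,000 × 1.05% × 341/365 = €2,609.3507
8 October – 31 October 2026: 24 days at 3.2% → €266,000 × 3.2% × 24/365 = €559.6932
Total = €3,169.0438

€3,169.04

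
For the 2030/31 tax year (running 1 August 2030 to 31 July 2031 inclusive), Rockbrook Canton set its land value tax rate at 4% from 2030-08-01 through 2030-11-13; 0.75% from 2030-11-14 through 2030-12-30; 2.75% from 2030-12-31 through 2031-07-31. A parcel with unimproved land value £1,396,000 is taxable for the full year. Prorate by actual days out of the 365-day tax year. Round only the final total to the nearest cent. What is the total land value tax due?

2030-08-01 to 2030-11-13: 105 days at 4% → £1,396,000 × 4% × 105/365 = £16,063.5616
2030-11-14 to 2030-12-30: 47 days at 0.75% → £1,396,000 × 0.75% × 47/365 = £1,348.1918
2030-12-31 to 2031-07-31: 213 days at 2.75% → £1,396,000 × 2.75% × 213/365 = £22,402.9315
Total = £39,814.6849

£39,814.68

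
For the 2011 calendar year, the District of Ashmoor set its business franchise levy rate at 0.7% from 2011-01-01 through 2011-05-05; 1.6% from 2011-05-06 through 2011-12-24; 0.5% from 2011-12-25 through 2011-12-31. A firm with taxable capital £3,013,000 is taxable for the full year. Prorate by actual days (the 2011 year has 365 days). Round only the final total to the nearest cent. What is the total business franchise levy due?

2011-01-01 to 2011-05-05: 125 days at 0.7% → £3,013,000 × 0.7% × 125/365 = £7,222.9452
2011-05-06 to 2011-12-24: 233 days at 1.6% → £3,013,000 × 1.6% × 233/365 = £30,773.8740
2011-12-25 to 2011-12-31: 7 days at 0.5% → £3,013,000 × 0.5% × 7/365 = £288.9178
Total = £38,285.7370

£38,285.74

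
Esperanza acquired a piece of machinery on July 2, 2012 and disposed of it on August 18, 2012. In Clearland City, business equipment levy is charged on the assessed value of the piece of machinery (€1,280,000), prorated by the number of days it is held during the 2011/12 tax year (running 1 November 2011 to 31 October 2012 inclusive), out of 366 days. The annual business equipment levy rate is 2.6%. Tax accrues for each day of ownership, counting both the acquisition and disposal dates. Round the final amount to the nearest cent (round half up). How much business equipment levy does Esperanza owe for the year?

Days held (July 2 – August 18, 2012): 48 out of 366
Tax = €1,280,000 × 2.6% × 48/366 = €4,364.5902

€4,364.59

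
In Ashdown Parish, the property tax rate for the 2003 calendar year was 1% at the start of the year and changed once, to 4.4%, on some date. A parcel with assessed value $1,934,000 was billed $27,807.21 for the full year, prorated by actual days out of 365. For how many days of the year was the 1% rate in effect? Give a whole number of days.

Let d = days at the first rate; then 365 − d days at the second rate.
$1,934,000 × [1%·d + 4.4%·(365−d)] / 365 = $27,807.21
Solving gives d = 318, so the new rate took effect on November 15, 2003.

318 days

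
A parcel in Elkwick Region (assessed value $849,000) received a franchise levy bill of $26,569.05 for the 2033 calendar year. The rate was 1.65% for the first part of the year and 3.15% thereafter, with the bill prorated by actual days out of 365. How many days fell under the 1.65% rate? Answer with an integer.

Let d = days at the first rate; then 365 − d days at the second rate.
$849,000 × [1.65%·d + 3.15%·(365−d)] / 365 = $26,569.05
Solving gives d = 5, so the new rate took effect on 6 January 2033.

5 days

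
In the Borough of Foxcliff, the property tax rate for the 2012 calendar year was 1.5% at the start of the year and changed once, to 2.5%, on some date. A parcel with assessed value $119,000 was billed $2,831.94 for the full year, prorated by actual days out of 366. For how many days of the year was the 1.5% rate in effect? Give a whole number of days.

44 days

Let d = days at the first rate; then 366 − d days at the second rate.
$119,000 × [1.5%·d + 2.5%·(366−d)] / 366 = $2,831.94
Solving gives d = 44, so the new rate took effect on February 14, 2012.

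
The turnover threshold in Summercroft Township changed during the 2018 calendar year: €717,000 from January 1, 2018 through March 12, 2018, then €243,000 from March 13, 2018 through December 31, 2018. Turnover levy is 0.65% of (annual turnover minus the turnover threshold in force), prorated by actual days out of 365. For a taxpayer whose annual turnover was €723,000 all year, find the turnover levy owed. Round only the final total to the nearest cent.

€2,520.68

January 1 – March 12, 2018: 71 days, exemption €717,000 → (€723,000 − €717,000) × 0.65% × 71/365 = €7.5863
March 13 – December 31, 2018: 294 days, exemption €243,000 → (€723,000 − €243,000) × 0.65% × 294/365 = €2,513.0959
Total = €2,520.6822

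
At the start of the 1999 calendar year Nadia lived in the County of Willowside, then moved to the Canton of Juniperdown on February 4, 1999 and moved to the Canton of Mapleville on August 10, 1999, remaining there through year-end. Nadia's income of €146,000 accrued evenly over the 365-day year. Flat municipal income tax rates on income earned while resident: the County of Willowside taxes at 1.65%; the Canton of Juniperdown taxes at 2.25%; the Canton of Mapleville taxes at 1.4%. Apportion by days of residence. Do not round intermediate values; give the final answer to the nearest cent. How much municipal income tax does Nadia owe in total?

The County of Willowside, January 1 – February 3, 1999: 34 days → €146,000 × 1.65% × 34/365 = €224.4000
The Canton of Juniperdown, February 4 – August 9, 1999: 187 days → €146,000 × 2.25% × 187/365 = €1,683.0000
The Canton of Mapleville, August 10 – December 31, 1999: 144 days → €146,000 × 1.4% × 144/365 = €806.4000
Total = €2,713.8000

€2,713.80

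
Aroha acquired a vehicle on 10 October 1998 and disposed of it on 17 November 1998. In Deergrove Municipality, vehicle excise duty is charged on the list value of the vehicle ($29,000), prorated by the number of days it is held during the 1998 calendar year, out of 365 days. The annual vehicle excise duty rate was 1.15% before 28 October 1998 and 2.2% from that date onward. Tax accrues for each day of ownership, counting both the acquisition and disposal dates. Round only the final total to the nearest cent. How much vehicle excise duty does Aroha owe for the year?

$53.15

10 October – 27 October 1998: 18 days at 1.15% → $29,000 × 1.15% × 18/365 = $16.4466
28 October – 17 November 1998: 21 days at 2.2% → $29,000 × 2.2% × 21/365 = $36.7068
Total = $53.1534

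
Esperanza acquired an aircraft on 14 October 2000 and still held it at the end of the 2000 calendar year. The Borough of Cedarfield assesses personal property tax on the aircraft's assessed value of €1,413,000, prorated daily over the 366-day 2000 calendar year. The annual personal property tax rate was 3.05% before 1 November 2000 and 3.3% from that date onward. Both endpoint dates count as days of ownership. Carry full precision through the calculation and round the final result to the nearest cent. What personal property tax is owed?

€9,891.00

14 October – 31 October 2000: 18 days at 3.05% → €1,413,000 × 3.05% × 18/366 = €2,119.5000
1 November – 31 December 2000: 61 days at 3.3% → €1,413,000 × 3.3% × 61/366 = €7,771.5000
Total = €9,891.0000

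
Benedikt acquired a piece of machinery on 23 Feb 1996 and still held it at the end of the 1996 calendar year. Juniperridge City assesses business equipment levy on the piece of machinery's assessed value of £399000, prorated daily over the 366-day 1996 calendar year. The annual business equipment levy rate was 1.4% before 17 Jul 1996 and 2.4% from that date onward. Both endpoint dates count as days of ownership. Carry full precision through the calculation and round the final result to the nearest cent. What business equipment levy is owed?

23 Feb – 16 Jul 1996: 145 days at 1.4% → £399000 × 1.4% × 145/366 = £2213.0328
17 Jul – 31 Dec 1996: 168 days at 2.4% → £399000 × 2.4% × 168/366 = £4395.5410
Total = £6608.5738

£6608.57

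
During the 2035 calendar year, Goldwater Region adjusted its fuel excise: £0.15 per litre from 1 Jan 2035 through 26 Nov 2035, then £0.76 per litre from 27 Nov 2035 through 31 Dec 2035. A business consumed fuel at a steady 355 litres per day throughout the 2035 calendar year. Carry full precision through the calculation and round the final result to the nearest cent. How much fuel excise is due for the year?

1 Jan – 26 Nov 2035: 330 days × 355 litres/day = 117,150 litres at £0.15/litre → £17,572.50
27 Nov – 31 Dec 2035: 35 days × 355 litres/day = 12,425 litres at £0.76/litre → £9,443.00

£27,015.50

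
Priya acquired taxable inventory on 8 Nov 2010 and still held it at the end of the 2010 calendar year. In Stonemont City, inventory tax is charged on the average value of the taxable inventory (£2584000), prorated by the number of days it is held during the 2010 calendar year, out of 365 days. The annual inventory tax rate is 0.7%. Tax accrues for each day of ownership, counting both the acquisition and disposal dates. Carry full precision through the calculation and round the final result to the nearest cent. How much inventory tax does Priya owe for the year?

Days held (8 Nov – 31 Dec 2010): 54 out of 365
Tax = £2584000 × 0.7% × 54/365 = £2676.0329

£2676.03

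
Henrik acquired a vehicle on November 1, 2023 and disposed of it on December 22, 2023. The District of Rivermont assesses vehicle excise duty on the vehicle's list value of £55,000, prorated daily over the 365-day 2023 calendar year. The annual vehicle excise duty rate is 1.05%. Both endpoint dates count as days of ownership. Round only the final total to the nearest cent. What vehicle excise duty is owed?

Days held (November 1 – December 22, 2023): 52 out of 365
Tax = £55,000 × 1.05% × 52/365 = £82.2740

£82.27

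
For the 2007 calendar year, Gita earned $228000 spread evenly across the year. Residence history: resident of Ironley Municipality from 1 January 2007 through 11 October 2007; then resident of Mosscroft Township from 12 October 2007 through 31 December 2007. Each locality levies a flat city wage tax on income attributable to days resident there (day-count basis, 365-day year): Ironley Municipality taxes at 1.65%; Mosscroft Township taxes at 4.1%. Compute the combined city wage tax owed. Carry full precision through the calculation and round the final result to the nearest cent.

Ironley Municipality, 1 January – 11 October 2007: 284 days → $228000 × 1.65% × 284/365 = $2927.1452
Mosscroft Township, 12 October – 31 December 2007: 81 days → $228000 × 4.1% × 81/365 = $2074.4877
Total = $5001.6329

$5001.63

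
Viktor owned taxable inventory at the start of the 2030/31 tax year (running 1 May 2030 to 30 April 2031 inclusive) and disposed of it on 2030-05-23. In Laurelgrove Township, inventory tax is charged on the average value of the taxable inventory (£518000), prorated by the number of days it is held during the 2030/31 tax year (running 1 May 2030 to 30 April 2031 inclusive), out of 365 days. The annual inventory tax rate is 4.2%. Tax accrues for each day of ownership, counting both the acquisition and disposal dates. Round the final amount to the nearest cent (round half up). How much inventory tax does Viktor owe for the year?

Days held (2030-05-01 to 2030-05-23): 23 out of 365
Tax = £518000 × 4.2% × 23/365 = £1370.9260

£1370.93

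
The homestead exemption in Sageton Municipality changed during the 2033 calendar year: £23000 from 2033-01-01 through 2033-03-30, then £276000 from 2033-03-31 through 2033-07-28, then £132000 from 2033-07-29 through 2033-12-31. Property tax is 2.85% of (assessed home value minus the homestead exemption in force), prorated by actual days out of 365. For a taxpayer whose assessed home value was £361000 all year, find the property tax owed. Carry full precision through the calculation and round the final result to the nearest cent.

2033-01-01 to 2033-03-30: 89 days, exemption £23000 → (£361000 − £23000) × 2.85% × 89/365 = £2348.8685
2033-03-31 to 2033-07-28: 120 days, exemption £276000 → (£361000 − £276000) × 2.85% × 120/365 = £796.4384
2033-07-29 to 2033-12-31: 156 days, exemption £132000 → (£361000 − £132000) × 2.85% × 156/365 = £2789.4082
Total = £5934.7151

£5934.72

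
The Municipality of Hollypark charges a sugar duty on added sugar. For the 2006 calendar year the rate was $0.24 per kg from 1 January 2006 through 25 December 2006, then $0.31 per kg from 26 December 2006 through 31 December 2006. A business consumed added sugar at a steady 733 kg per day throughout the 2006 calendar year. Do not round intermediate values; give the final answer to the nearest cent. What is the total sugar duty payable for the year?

$64,518.66

1 January – 25 December 2006: 359 days × 733 kg/day = 263,147 kg at $0.24/kg → $63,155.28
26 December – 31 December 2006: 6 days × 733 kg/day = 4,398 kg at $0.31/kg → $1,363.38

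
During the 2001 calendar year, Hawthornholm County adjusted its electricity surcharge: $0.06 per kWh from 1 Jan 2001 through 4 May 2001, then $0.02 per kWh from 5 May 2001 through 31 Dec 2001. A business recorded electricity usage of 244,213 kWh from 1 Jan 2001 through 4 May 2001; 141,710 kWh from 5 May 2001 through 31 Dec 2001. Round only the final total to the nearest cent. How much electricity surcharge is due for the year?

$17,486.98

1 Jan – 4 May 2001: 244,213 kWh at $0.06/kWh → $14,652.78
5 May – 31 Dec 2001: 141,710 kWh at $0.02/kWh → $2,834.20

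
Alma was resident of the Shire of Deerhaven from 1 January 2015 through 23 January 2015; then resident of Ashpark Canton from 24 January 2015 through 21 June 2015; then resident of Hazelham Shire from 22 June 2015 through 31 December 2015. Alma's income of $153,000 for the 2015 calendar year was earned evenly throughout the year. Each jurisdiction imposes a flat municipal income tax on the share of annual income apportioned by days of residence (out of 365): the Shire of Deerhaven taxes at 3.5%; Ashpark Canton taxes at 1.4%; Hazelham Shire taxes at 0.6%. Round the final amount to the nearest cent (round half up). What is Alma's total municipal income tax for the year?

The Shire of Deerhaven, 1 January – 23 January 2015: 23 days → $153,000 × 3.5% × 23/365 = $337.4384
Ashpark Canton, 24 January – 21 June 2015: 149 days → $153,000 × 1.4% × 149/365 = $874.4055
Hazelham Shire, 22 June – 31 December 2015: 193 days → $153,000 × 0.6% × 193/365 = $485.4082
Total = $1,697.2521

$1,697.25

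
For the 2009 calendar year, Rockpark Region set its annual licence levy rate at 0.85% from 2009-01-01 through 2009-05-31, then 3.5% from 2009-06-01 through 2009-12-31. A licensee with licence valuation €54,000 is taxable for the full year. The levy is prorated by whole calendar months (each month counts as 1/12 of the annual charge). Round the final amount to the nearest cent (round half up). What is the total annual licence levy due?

2009-01-01 to 2009-05-31: 5 months at 0.85% → €54,000 × 0.85% × 5/12 = €191.2500
2009-06-01 to 2009-12-31: 7 months at 3.5% → €54,000 × 3.5% × 7/12 = €1,102.5000
Total = €1,293.7500

€1,293.75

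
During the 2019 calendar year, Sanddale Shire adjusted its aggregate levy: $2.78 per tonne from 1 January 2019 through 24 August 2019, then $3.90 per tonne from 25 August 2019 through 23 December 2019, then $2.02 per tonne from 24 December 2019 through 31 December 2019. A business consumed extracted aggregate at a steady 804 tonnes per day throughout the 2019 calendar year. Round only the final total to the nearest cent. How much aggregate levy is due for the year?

$919888.56

1 January – 24 August 2019: 236 days × 804 tonnes/day = 189,744 tonnes at $2.78/tonne → $527488.32
25 August – 23 December 2019: 121 days × 804 tonnes/day = 97,284 tonnes at $3.90/tonne → $379407.60
24 December – 31 December 2019: 8 days × 804 tonnes/day = 6,432 tonnes at $2.02/tonne → $12992.64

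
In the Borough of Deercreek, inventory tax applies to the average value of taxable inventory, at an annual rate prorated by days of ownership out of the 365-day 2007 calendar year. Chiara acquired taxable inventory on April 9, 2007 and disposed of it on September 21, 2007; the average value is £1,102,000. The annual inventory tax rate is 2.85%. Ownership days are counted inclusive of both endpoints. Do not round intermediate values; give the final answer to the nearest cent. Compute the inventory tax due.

Days held (April 9 – September 21, 2007): 166 out of 365
Tax = £1,102,000 × 2.85% × 166/365 = £14,283.7315

£14,283.73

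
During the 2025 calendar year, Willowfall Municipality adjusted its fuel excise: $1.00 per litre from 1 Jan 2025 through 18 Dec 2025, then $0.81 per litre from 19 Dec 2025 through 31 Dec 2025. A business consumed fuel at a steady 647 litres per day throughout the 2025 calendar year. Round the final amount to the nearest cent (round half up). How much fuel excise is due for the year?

1 Jan – 18 Dec 2025: 352 days × 647 litres/day = 227,744 litres at $1.00/litre → $227,744.00
19 Dec – 31 Dec 2025: 13 days × 647 litres/day = 8,411 litres at $0.81/litre → $6,812.91

$234,556.91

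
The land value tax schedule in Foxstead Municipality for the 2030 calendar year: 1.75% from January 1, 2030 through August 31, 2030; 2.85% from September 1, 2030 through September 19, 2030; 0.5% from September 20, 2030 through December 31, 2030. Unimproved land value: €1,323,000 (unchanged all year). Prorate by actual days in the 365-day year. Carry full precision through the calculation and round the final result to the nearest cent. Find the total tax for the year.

January 1 – August 31, 2030: 243 days at 1.75% → €1,323,000 × 1.75% × 243/365 = €15,413.8562
September 1 – September 19, 2030: 19 days at 2.85% → €1,323,000 × 2.85% × 19/365 = €1,962.7521
September 20 – December 31, 2030: 103 days at 0.5% → €1,323,000 × 0.5% × 103/365 = €1,866.6986
Total = €19,243.3068

€19,243.31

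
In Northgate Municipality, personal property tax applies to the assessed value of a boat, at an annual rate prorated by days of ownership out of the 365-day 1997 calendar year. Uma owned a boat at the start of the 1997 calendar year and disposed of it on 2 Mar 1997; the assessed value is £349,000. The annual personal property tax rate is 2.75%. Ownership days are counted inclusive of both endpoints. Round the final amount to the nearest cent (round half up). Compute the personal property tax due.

£1,603.97

Days held (1 Jan – 2 Mar 1997): 61 out of 365
Tax = £349,000 × 2.75% × 61/365 = £1,603.9658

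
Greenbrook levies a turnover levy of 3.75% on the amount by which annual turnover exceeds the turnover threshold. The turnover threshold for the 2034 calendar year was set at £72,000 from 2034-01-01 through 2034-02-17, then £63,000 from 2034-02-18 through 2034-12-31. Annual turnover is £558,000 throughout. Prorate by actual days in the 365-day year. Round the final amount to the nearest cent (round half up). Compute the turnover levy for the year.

£18,518.12

2034-01-01 to 2034-02-17: 48 days, exemption £72,000 → (£558,000 − £72,000) × 3.75% × 48/365 = £2,396.7123
2034-02-18 to 2034-12-31: 317 days, exemption £63,000 → (£558,000 − £63,000) × 3.75% × 317/365 = £16,121.4041
Total = £18,518.1164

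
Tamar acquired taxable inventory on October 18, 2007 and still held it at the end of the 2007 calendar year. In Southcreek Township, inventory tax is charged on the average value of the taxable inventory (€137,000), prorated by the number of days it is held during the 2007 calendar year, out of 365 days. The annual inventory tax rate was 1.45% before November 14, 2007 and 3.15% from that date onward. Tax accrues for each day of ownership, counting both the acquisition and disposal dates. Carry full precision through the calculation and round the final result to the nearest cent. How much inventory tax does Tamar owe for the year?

October 18 – November 13, 2007: 27 days at 1.45% → €137,000 × 1.45% × 27/365 = €146.9466
November 14 – December 31, 2007: 48 days at 3.15% → €137,000 × 3.15% × 48/365 = €567.5178
Total = €714.4644

€714.46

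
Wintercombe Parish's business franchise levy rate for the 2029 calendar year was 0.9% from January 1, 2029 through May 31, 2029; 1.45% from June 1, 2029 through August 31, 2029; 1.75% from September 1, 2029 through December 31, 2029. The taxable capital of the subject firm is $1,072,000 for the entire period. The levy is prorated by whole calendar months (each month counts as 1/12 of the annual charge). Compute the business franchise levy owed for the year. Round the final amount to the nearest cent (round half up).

$14,159.33

January 1 – May 31, 2029: 5 months at 0.9% → $1,072,000 × 0.9% × 5/12 = $4,020.0000
June 1 – August 31, 2029: 3 months at 1.45% → $1,072,000 × 1.45% × 3/12 = $3,886.0000
September 1 – December 31, 2029: 4 months at 1.75% → $1,072,000 × 1.75% × 4/12 = $6,253.3333
Total = $14,159.3333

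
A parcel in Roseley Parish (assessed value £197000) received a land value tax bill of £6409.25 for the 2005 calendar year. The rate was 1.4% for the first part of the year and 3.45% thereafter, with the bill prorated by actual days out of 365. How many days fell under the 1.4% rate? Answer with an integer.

Let d = days at the first rate; then 365 − d days at the second rate.
£197000 × [1.4%·d + 3.45%·(365−d)] / 365 = £6409.25
Solving gives d = 35, so the new rate took effect on February 5, 2005.

35 days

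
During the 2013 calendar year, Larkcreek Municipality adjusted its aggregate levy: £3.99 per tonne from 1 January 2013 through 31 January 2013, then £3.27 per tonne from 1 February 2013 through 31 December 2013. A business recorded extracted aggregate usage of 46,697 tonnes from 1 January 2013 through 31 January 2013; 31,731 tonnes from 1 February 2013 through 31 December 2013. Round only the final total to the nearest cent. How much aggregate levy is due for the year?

£290,081.40

1 January – 31 January 2013: 46,697 tonnes at £3.99/tonne → £186,321.03
1 February – 31 December 2013: 31,731 tonnes at £3.27/tonne → £103,760.37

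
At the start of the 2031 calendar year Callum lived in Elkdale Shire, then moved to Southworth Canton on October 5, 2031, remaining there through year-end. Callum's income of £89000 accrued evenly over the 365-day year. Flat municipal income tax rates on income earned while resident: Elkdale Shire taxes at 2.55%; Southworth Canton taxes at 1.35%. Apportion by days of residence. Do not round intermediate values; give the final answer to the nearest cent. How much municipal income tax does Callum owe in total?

£2012.01

Elkdale Shire, January 1 – October 4, 2031: 277 days → £89000 × 2.55% × 277/365 = £1722.3329
Southworth Canton, October 5 – December 31, 2031: 88 days → £89000 × 1.35% × 88/365 = £289.6767
Total = £2012.0096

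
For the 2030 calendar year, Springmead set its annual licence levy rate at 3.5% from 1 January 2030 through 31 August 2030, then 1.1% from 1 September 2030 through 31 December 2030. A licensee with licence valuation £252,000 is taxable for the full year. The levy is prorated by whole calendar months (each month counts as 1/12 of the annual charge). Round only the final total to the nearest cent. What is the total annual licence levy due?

1 January – 31 August 2030: 8 months at 3.5% → £252,000 × 3.5% × 8/12 = £5,880.0000
1 September – 31 December 2030: 4 months at 1.1% → £252,000 × 1.1% × 4/12 = £924.0000
Total = £6,804.0000

£6,804.00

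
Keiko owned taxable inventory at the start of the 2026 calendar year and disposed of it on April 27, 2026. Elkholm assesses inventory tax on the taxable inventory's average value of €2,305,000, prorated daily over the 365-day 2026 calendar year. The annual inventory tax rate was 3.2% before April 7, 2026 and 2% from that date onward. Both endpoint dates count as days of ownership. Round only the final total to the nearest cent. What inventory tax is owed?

€22,052.22

January 1 – April 6, 2026: 96 days at 3.2% → €2,305,000 × 3.2% × 96/365 = €19,399.8904
April 7 – April 27, 2026: 21 days at 2% → €2,305,000 × 2% × 21/365 = €2,652.3288
Total = €22,052.2192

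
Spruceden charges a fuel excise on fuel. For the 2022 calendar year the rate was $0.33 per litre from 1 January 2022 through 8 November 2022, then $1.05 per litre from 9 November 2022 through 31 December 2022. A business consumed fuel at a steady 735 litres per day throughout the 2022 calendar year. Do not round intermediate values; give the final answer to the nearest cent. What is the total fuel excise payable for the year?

1 January – 8 November 2022: 312 days × 735 litres/day = 229,320 litres at $0.33/litre → $75675.60
9 November – 31 December 2022: 53 days × 735 litres/day = 38,955 litres at $1.05/litre → $40902.75

$116578.35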